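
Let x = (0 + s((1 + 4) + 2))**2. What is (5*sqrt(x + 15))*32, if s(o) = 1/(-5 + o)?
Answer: 80*sqrt(61) ≈ 624.82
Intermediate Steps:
x = 1/4 (x = (0 + 1/(-5 + ((1 + 4) + 2)))**2 = (0 + 1/(-5 + (5 + 2)))**2 = (0 + 1/(-5 + 7))**2 = (0 + 1/2)**2 = (1/2)**2 = 1/4 ≈ 0.25000)
(5*sqrt(x + 15))*32 = (5*sqrt(1/4 + 15))*32 = (5*sqrt(61/4))*32 = (5*(sqrt(61)/2))*32 = (5*sqrt(61)/2)*32 = 80*sqrt(61)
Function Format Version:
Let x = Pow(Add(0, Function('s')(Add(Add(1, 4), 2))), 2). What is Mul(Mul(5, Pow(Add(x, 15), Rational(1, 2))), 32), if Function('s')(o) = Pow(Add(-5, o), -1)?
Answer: Mul(80, Pow(61, Rational(1, 2))) ≈ 624.82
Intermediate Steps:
x = Rational(1, 4) (x = Pow(Add(0, Pow(Add(-5, Add(Add(1, 4), 2)), -1)), 2) = Pow(Add(0, Pow(Add(-5, Add(5, 2)), -1)), 2) = Pow(Add(0, Pow(Add(-5, 7), -1)), 2) = Pow(Add(0, Pow(2, -1)), 2) = Pow(Add(0, Rational(1, 2)), 2) = Pow(Rational(1, 2), 2) = Rational(1, 4) ≈ 0.25000)
Mul(Mul(5, Pow(Add(x, 15), Rational(1, 2))), 32) = Mul(Mul(5, Pow(Add(Rational(1, 4), 15), Rational(1, 2))), 32) = Mul(Mul(5, Pow(Rational(61, 4), Rational(1, 2))), 32) = Mul(Mul(5, Mul(Rational(1, 2), Pow(61, Rational(1, 2)))), 32) = Mul(Mul(Rational(5, 2), Pow(61, Rational(1, 2))), 32) = Mul(80, Pow(61, Rational(1, 2)))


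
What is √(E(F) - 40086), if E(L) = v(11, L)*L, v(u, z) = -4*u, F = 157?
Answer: I*√46994 ≈ 216.78*I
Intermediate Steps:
E(L) = -44*L (E(L) = (-4*11)*L = -44*L)
√(E(F) - 40086) = √(-44*157 - 40086) = √(-6908 - 40086) = √(-46994) = I*√46994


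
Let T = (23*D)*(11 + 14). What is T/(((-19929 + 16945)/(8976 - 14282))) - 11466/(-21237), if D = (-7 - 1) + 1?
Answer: -75586160251/10561868 ≈ -7156.5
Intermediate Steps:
D = -7 (D = -8 + 1 = -7)
T = -4025 (T = (23*(-7))*(11 + 14) = -161*25 = -4025)
T/(((-19929 + 16945)/(8976 - 14282))) - 11466/(-21237) = -4025*(8976 - 14282)/(-19929 + 16945) - 11466/(-21237) = -4025/((-2984/(-5306))) - 11466*(-1/21237) = -4025/((-2984*(-1/5306))) + 3822/7079 = -4025/1492/2653 + 3822/7079 = -4025*2653/1492 + 3822/7079 = -10678325/1492 + 3822/7079 = -75586160251/10561868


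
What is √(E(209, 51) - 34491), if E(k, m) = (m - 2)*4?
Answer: 19*I*√95 ≈ 185.19*I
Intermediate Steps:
E(k, m) = -8 + 4*m (E(k, m) = (-2 + m)*4 = -8 + 4*m)
√(E(209, 51) - 34491) = √((-8 + 4*51) - 34491) = √((-8 + 204) - 34491) = √(196 - 34491) = √(-34295) = 19*I*√95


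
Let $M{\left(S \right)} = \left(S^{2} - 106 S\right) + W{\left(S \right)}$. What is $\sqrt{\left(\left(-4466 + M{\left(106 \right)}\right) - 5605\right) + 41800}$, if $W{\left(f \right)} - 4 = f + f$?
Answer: $\sqrt{31945} \approx 178.73$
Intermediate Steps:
$W{\left(f \right)} = 4 + 2 f$ ($W{\left(f \right)} = 4 + \left(f + f\right) = 4 + 2 f$)
$M{\left(S \right)} = 4 + S^{2} - 104 S$ ($M{\left(S \right)} = \left(S^{2} - 106 S\right) + \left(4 + 2 S\right) = 4 + S^{2} - 104 S$)
$\sqrt{\left(\left(-4466 + M{\left(106 \right)}\right) - 5605\right) + 41800} = \sqrt{\left(\left(-4466 + \left(4 + 106^{2} - 11024\right)\right) - 5605\right) + 41800} = \sqrt{\left(\left(-4466 + \left(4 + 11236 - 11024\right)\right) - 5605\right) + 41800} = \sqrt{\left(\left(-4466 + 216\right) - 5605\right) + 41800} = \sqrt{\left(-4250 - 5605\right) + 41800} = \sqrt{-9855 + 41800} = \sqrt{31945}$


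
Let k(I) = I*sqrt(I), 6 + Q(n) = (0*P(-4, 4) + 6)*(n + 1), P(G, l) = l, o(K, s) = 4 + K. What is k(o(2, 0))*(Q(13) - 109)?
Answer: -186*sqrt(6) ≈ -455.60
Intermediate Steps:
Q(n) = 6*n (Q(n) = -6 + (0*4 + 6)*(n + 1) = -6 + (0 + 6)*(1 + n) = -6 + 6*(1 + n) = -6 + (6 + 6*n) = 6*n)
k(I) = I**(3/2)
k(o(2, 0))*(Q(13) - 109) = (4 + 2)**(3/2)*(6*13 - 109) = 6**(3/2)*(78 - 109) = (6*sqrt(6))*(-31) = -186*sqrt(6)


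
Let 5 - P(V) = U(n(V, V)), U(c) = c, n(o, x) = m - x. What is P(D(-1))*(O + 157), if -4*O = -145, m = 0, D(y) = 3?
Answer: 1546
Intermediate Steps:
n(o, x) = -x (n(o, x) = 0 - x = -x)
O = 145/4 (O = -¼*(-145) = 145/4 ≈ 36.250)
P(V) = 5 + V (P(V) = 5 - (-1)*V = 5 + V)
P(D(-1))*(O + 157) = (5 + 3)*(145/4 + 157) = 8*(773/4) = 1546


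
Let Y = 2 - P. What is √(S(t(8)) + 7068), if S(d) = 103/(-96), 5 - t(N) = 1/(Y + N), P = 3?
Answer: 5*√162822/24 ≈ 84.065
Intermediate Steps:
Y = -1 (Y = 2 - 1*3 = 2 - 3 = -1)
t(N) = 5 - 1/(-1 + N)
S(d) = -103/96 (S(d) = 103*(-1/96) = -103/96)
√(S(t(8)) + 7068) = √(-103/96 + 7068) = √(678425/96) = 5*√162822/24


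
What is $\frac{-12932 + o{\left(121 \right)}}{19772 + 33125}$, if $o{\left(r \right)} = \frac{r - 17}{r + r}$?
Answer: $- \frac{1564720}{6400537} \approx -0.24447$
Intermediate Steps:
$o{\left(r \right)} = \frac{-17 + r}{2 r}$
$\frac{-12932 + o{\left(121 \right)}}{19772 + 33125} = \frac{-12932 + \frac{-17 + 121}{2 \cdot 121}}{19772 + 33125} = \frac{-12932 + \frac{1}{2} \cdot \frac{1}{121} \cdot 104}{52897} = \left(-12932 + \frac{52}{121}\right) \frac{1}{52897} = \left(- \frac{1564720}{121}\right) \frac{1}{52897} = - \frac{1564720}{6400537}$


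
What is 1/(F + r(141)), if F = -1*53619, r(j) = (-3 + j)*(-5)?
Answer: -1/54309 ≈ -1.8413e-5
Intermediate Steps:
r(j) = 15 - 5*j
F = -53619
1/(F + r(141)) = 1/(-53619 + (15 - 5*141)) = 1/(-53619 + (15 - 705)) = 1/(-53619 - 690) = 1/(-54309) = -1/54309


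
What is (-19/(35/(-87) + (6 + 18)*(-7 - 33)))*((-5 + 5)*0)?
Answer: 0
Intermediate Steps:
(-19/(35/(-87) + (6 + 18)*(-7 - 33)))*((-5 + 5)*0) = (-19/(35*(-1/87) + 24*(-40)))*(0*0) = (-19/(-35/87 - 960))*0 = (-19/(-83555/87))*0 = -87/83555*(-19)*0 = (1653/83555)*0 = 0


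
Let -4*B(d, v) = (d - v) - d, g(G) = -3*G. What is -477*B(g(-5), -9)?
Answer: 4293/4 ≈ 1073.3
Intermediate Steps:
B(d, v) = v/4 (B(d, v) = -((d - v) - d)/4 = -(-1)*v/4 = v/4)
-477*B(g(-5), -9) = -477*(-9)/4 = -477*(-9/4) = 4293/4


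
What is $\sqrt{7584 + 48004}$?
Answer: $2 \sqrt{13897} \approx 235.77$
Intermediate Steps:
$\sqrt{7584 + 48004} = \sqrt{55588} = 2 \sqrt{13897}$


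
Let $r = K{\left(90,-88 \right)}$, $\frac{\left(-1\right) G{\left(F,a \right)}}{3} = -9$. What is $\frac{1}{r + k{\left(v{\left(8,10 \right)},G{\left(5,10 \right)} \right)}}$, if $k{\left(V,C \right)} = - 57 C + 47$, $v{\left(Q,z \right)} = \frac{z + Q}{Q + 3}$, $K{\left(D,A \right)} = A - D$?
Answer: $- \frac{1}{1670} \approx -0.0005988$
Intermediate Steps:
$G{\left(F,a \right)} = 27$ ($G{\left(F,a \right)} = \left(-3\right) \left(-9\right) = 27$)
$r = -178$ ($r = -88 - 90 = -178$)
$v{\left(Q,z \right)} = \frac{Q + z}{3 + Q}$
$k{\left(V,C \right)} = 47 - 57 C$
$\frac{1}{r + k{\left(v{\left(8,10 \right)},G{\left(5,10 \right)} \right)}} = \frac{1}{-178 + \left(47 - 1539\right)} = \frac{1}{-178 - 1492} = \frac{1}{-1670} = - \frac{1}{1670}$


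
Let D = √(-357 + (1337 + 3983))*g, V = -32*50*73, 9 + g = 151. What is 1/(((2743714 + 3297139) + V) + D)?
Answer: 5924053/35094303872877 - 142*√4963/35094303872877 ≈ 1.6852e-7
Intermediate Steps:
g = 142 (g = -9 + 151 = 142)
V = -116800 (V = -1600*73 = -116800)
D = 142*√4963 (D = √(-357 + (1337 + 3983))*142 = √(-357 + 5320)*142 = √4963*142 = 142*√4963 ≈ 10004.)
1/(((2743714 + 3297139) + V) + D) = 1/(((2743714 + 3297139) - 116800) + 142*√4963) = 1/((6040853 - 116800) + 142*√4963) = 1/(5924053 + 142*√4963)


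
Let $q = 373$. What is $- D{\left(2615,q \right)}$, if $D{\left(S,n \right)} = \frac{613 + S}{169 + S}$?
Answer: $- \frac{269}{232} \approx -1.1595$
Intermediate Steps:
$D{\left(S,n \right)} = \frac{613 + S}{169 + S}$
$- D{\left(2615,q \right)} = - \frac{613 + 2615}{169 + 2615} = - \frac{3228}{2784} = \left(-1\right) \frac{269}{232} = - \frac{269}{232}$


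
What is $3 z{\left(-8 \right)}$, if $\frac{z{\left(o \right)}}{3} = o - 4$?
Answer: $-108$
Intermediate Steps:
$z{\left(o \right)} = -12 + 3 o$ ($z{\left(o \right)} = 3 \left(o - 4\right) = 3 \left(-4 + o\right) = -12 + 3 o$)
$3 z{\left(-8 \right)} = 3 \left(-12 + 3 \left(-8\right)\right) = 3 \left(-12 - 24\right) = 3 \left(-36\right) = -108$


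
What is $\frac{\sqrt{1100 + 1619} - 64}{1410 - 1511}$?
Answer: $\frac{64}{101} - \frac{\sqrt{2719}}{101} \approx 0.11739$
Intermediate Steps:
$\frac{\sqrt{1100 + 1619} - 64}{1410 - 1511} = \frac{\sqrt{2719} - 64}{-101} = \left(-64 + \sqrt{2719}\right) \left(- \frac{1}{101}\right) = \frac{64}{101} - \frac{\sqrt{2719}}{101}$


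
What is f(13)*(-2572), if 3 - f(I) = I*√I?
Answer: -7716 + 33436*√13 ≈ 1.1284e+5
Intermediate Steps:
f(I) = 3 - I^(3/2) (f(I) = 3 - I*√I = 3 - I^(3/2))
f(13)*(-2572) = (3 - 13^(3/2))*(-2572) = (3 - 13*√13)*(-2572) = -7716 + 33436*√13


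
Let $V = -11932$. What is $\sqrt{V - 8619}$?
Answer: $i \sqrt{20551} \approx 143.36 i$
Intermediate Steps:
$\sqrt{V - 8619} = \sqrt{-11932 - 8619} = \sqrt{-20551} = i \sqrt{20551}$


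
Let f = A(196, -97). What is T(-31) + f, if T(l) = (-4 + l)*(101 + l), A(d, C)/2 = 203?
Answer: -2044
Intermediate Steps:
A(d, C) = 406 (A(d, C) = 2*203 = 406)
f = 406
T(-31) + f = (-404 + (-31)² + 97*(-31)) + 406 = (-404 + 961 - 3007) + 406 = -2450 + 406 = -2044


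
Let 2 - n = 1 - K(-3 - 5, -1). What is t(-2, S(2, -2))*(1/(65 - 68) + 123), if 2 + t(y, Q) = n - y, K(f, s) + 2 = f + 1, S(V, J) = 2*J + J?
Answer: -2944/3 ≈ -981.33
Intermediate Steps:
S(V, J) = 3*J
K(f, s) = -1 + f (K(f, s) = -2 + (f + 1) = -2 + (1 + f) = -1 + f)
n = -8 (n = 2 - (1 - (-1 + (-3 - 5))) = 2 - (1 - (-1 - 8)) = 2 - (1 - 1*(-9)) = 2 - (1 + 9) = 2 - 1*10 = 2 - 10 = -8)
t(y, Q) = -10 - y (t(y, Q) = -2 + (-8 - y) = -10 - y)
t(-2, S(2, -2))*(1/(65 - 68) + 123) = (-10 - 1*(-2))*(1/(65 - 68) + 123) = (-10 + 2)*(1/(-3) + 123) = -8*(-⅓ + 123) = -8*368/3 = -2944/3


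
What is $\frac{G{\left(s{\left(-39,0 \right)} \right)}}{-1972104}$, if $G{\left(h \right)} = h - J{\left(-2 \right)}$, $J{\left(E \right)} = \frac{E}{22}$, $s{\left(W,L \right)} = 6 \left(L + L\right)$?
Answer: $- \frac{1}{21693144} \approx -4.6098 \cdot 10^{-8}$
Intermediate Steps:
$s{\left(W,L \right)} = 12 L$ ($s{\left(W,L \right)} = 6 \cdot 2 L = 12 L$)
$J{\left(E \right)} = \frac{E}{22}$ ($J{\left(E \right)} = E \frac{1}{22} = \frac{E}{22}$)
$G{\left(h \right)} = \frac{1}{11} + h$ ($G{\left(h \right)} = h - \frac{1}{22} \left(-2\right) = h - - \frac{1}{11} = h + \frac{1}{11} = \frac{1}{11} + h$)
$\frac{G{\left(s{\left(-39,0 \right)} \right)}}{-1972104} = \frac{\frac{1}{11} + 12 \cdot 0}{-1972104} = \left(\frac{1}{11} + 0\right) \left(- \frac{1}{1972104}\right) = \frac{1}{11} \left(- \frac{1}{1972104}\right) = - \frac{1}{21693144}$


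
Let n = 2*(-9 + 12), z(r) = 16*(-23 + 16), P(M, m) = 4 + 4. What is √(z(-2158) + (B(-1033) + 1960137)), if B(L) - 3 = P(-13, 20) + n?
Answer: √1960042 ≈ 1400.0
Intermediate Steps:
P(M, m) = 8
z(r) = -112 (z(r) = 16*(-7) = -112)
n = 6 (n = 2*3 = 6)
B(L) = 17 (B(L) = 3 + (8 + 6) = 3 + 14 = 17)
√(z(-2158) + (B(-1033) + 1960137)) = √(-112 + (17 + 1960137)) = √(-112 + 1960154) = √1960042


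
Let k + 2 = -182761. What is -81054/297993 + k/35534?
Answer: -19114089165/3529627754 ≈ -5.4153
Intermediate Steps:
k = -182763 (k = -2 - 182761 = -182763)
-81054/297993 + k/35534 = -81054/297993 - 182763/35534 = -81054*1/297993 - 182763*1/35534 = -27018/99331 - 182763/35534 = -19114089165/3529627754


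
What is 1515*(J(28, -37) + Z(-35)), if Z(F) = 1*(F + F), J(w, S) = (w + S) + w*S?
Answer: -1689225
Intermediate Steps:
J(w, S) = S + w + S*w (J(w, S) = (S + w) + S*w = S + w + S*w)
Z(F) = 2*F (Z(F) = 1*(2*F) = 2*F)
1515*(J(28, -37) + Z(-35)) = 1515*((-37 + 28 - 37*28) + 2*(-35)) = 1515*((-37 + 28 - 1036) - 70) = 1515*(-1045 - 70) = 1515*(-1115) = -1689225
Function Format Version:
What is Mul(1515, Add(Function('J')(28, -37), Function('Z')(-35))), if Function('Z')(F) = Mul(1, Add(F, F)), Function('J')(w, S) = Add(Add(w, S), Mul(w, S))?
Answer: -1689225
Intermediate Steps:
Function('J')(w, S) = Add(S, w, Mul(S, w)) (Function('J')(w, S) = Add(Add(S, w), Mul(S, w)) = Add(S, w, Mul(S, w)))
Function('Z')(F) = Mul(2, F) (Function('Z')(F) = Mul(1, Mul(2, F)) = Mul(2, F))
Mul(1515, Add(Function('J')(28, -37), Function('Z')(-35))) = Mul(1515, Add(Add(-37, 28, Mul(-37, 28)), Mul(2, -35))) = Mul(1515, Add(Add(-37, 28, -1036), -70)) = Mul(1515, Add(-1045, -70)) = Mul(1515, -1115) = -1689225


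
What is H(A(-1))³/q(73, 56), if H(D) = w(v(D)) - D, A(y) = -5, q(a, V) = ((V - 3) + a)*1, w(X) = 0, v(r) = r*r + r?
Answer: 125/126 ≈ 0.99206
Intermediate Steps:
v(r) = r + r² (v(r) = r² + r = r + r²)
q(a, V) = -3 + V + a (q(a, V) = ((-3 + V) + a)*1 = (-3 + V + a)*1 = -3 + V + a)
H(D) = -D (H(D) = 0 - D = -D)
H(A(-1))³/q(73, 56) = (-1*(-5))³/(-3 + 56 + 73) = 5³/126 = 125*(1/126) = 125/126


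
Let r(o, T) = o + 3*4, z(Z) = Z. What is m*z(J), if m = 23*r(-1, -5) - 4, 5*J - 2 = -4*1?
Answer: -498/5 ≈ -99.600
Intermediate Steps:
J = -2/5 (J = 2/5 + (-4*1)/5 = 2/5 + (1/5)*(-4) = 2/5 - 4/5 = -2/5 ≈ -0.40000)
r(o, T) = 12 + o (r(o, T) = o + 12 = 12 + o)
m = 249 (m = 23*(12 - 1) - 4 = 23*11 - 4 = 253 - 4 = 249)
m*z(J) = 249*(-2/5) = -498/5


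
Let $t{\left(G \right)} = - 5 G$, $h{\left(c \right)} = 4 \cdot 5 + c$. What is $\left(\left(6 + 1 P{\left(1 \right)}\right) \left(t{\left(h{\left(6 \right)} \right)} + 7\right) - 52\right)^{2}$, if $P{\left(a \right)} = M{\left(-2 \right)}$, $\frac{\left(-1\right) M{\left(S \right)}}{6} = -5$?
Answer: $20070400$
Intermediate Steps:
$M{\left(S \right)} = 30$ ($M{\left(S \right)} = \left(-6\right) \left(-5\right) = 30$)
$P{\left(a \right)} = 30$
$h{\left(c \right)} = 20 + c$
$\left(\left(6 + 1 P{\left(1 \right)}\right) \left(t{\left(h{\left(6 \right)} \right)} + 7\right) - 52\right)^{2} = \left(\left(6 + 1 \cdot 30\right) \left(- 5 \left(20 + 6\right) + 7\right) - 52\right)^{2} = \left(\left(6 + 30\right) \left(\left(-5\right) 26 + 7\right) - 52\right)^{2} = \left(36 \left(-130 + 7\right) - 52\right)^{2} = \left(36 \left(-123\right) - 52\right)^{2} = \left(-4428 - 52\right)^{2} = \left(-4480\right)^{2} = 20070400$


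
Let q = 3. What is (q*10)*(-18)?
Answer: -540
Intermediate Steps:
(q*10)*(-18) = (3*10)*(-18) = 30*(-18) = -540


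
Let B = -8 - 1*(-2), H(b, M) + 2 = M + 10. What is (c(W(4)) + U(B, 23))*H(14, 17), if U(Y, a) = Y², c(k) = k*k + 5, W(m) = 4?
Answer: 1425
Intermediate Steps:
c(k) = 5 + k² (c(k) = k² + 5 = 5 + k²)
H(b, M) = 8 + M (H(b, M) = -2 + (M + 10) = -2 + (10 + M) = 8 + M)
B = -6 (B = -8 + 2 = -6)
(c(W(4)) + U(B, 23))*H(14, 17) = ((5 + 4²) + (-6)²)*(8 + 17) = ((5 + 16) + 36)*25 = (21 + 36)*25 = 57*25 = 1425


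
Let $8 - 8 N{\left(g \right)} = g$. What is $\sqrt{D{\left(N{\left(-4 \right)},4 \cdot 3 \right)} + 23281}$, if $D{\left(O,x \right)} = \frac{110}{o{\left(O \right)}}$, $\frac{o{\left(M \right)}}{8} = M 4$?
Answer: $\frac{\sqrt{3352794}}{12} \approx 152.59$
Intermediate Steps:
$o{\left(M \right)} = 32 M$ ($o{\left(M \right)} = 8 M 4 = 8 \cdot 4 M = 32 M$)
$N{\left(g \right)} = 1 - \frac{g}{8}$
$D{\left(O,x \right)} = \frac{55}{16 O}$ ($D{\left(O,x \right)} = \frac{110}{32 O} = 110 \frac{1}{32 O} = \frac{55}{16 O}$)
$\sqrt{D{\left(N{\left(-4 \right)},4 \cdot 3 \right)} + 23281} = \sqrt{\frac{55}{16 \left(1 - - \frac{1}{2}\right)} + 23281} = \sqrt{\frac{55}{16 \left(1 + \frac{1}{2}\right)} + 23281} = \sqrt{\frac{55}{16 \cdot \frac{3}{2}} + 23281} = \sqrt{\frac{55}{16} \cdot \frac{2}{3} + 23281} = \sqrt{\frac{55}{24} + 23281} = \sqrt{\frac{558799}{24}} = \frac{\sqrt{3352794}}{12}$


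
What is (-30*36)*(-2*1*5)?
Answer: 10800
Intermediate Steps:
(-30*36)*(-2*1*5) = -(-2160)*5 = -1080*(-10) = 10800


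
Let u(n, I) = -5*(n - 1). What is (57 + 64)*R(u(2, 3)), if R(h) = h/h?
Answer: 121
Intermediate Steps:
u(n, I) = 5 - 5*n (u(n, I) = -5*(-1 + n) = 5 - 5*n)
R(h) = 1
(57 + 64)*R(u(2, 3)) = (57 + 64)*1 = 121*1 = 121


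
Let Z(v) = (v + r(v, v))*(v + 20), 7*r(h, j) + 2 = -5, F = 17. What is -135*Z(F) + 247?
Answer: -79673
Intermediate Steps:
r(h, j) = -1 (r(h, j) = -2/7 + (⅐)*(-5) = -2/7 - 5/7 = -1)
Z(v) = (-1 + v)*(20 + v) (Z(v) = (v - 1)*(v + 20) = (-1 + v)*(20 + v))
-135*Z(F) + 247 = -135*(-20 + 17² + 19*17) + 247 = -135*(-20 + 289 + 323) + 247 = -135*592 + 247 = -79920 + 247 = -79673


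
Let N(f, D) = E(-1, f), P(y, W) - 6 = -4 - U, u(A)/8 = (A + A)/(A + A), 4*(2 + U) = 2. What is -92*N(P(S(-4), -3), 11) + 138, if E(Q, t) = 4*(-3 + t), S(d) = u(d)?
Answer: -46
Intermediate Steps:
U = -3/2 (U = -2 + (¼)*2 = -2 + ½ = -3/2 ≈ -1.5000)
u(A) = 8 (u(A) = 8*((A + A)/(A + A)) = 8*((2*A)/((2*A))) = 8*((2*A)*(1/(2*A))) = 8*1 = 8)
S(d) = 8
E(Q, t) = -12 + 4*t
P(y, W) = 7/2 (P(y, W) = 6 + (-4 - 1*(-3/2)) = 6 + (-4 + 3/2) = 6 - 5/2 = 7/2)
N(f, D) = -12 + 4*f
-92*N(P(S(-4), -3), 11) + 138 = -92*(-12 + 4*(7/2)) + 138 = -92*(-12 + 14) + 138 = -92*2 + 138 = -184 + 138 = -46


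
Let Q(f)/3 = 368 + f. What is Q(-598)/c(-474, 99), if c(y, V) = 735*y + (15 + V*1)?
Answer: 115/58046 ≈ 0.0019812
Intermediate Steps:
Q(f) = 1104 + 3*f (Q(f) = 3*(368 + f) = 1104 + 3*f)
c(y, V) = 15 + V + 735*y (c(y, V) = 735*y + (15 + V) = 15 + V + 735*y)
Q(-598)/c(-474, 99) = (1104 + 3*(-598))/(15 + 99 + 735*(-474)) = (1104 - 1794)/(15 + 99 - 348390) = -690/(-348276) = -690*(-1/348276) = 115/58046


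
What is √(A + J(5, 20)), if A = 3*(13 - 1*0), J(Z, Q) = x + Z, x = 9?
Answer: √53 ≈ 7.2801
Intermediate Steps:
J(Z, Q) = 9 + Z
A = 39 (A = 3*(13 + 0) = 3*13 = 39)
√(A + J(5, 20)) = √(39 + (9 + 5)) = √(39 + 14) = √53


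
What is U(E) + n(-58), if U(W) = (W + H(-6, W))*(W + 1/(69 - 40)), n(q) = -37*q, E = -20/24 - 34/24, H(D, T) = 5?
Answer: 992917/464 ≈ 2139.9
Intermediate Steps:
E = -9/4 (E = -20*1/24 - 34*1/24 = -5/6 - 17/12 = -9/4 ≈ -2.2500)
U(W) = (5 + W)*(1/29 + W) (U(W) = (W + 5)*(W + 1/(69 - 40)) = (5 + W)*(W + 1/29) = (5 + W)*(1/29 + W))
U(E) + n(-58) = (5/29 + (-9/4)**2 + (146/29)*(-9/4)) - 37*(-58) = (5/29 + 81/16 - 657/58) + 2146 = -2827/464 + 2146 = 992917/464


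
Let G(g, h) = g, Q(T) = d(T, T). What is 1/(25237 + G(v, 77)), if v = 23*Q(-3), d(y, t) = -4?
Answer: 1/25145 ≈ 3.9769e-5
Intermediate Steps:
Q(T) = -4
v = -92 (v = 23*(-4) = -92)
1/(25237 + G(v, 77)) = 1/(25237 - 92) = 1/25145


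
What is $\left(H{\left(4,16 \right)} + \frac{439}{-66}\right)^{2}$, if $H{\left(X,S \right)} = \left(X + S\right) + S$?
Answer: $\frac{3751969}{4356} \approx 861.33$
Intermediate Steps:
$H{\left(X,S \right)} = X + 2 S$ ($H{\left(X,S \right)} = \left(S + X\right) + S = X + 2 S$)
$\left(H{\left(4,16 \right)} + \frac{439}{-66}\right)^{2} = \left(\left(4 + 2 \cdot 16\right) + \frac{439}{-66}\right)^{2} = \left(\left(4 + 32\right) + 439 \left(- \frac{1}{66}\right)\right)^{2} = \left(36 - \frac{439}{66}\right)^{2} = \left(\frac{1937}{66}\right)^{2} = \frac{3751969}{4356}$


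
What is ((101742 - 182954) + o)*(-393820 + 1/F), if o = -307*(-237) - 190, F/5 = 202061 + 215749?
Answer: 2370226562148119/696350 ≈ 3.4038e+9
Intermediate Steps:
F = 2089050 (F = 5*(202061 + 215749) = 5*417810 = 2089050)
o = 72569 (o = 72759 - 190 = 72569)
((101742 - 182954) + o)*(-393820 + 1/F) = ((101742 - 182954) + 72569)*(-393820 + 1/2089050) = (-81212 + 72569)*(-393820 + 1/2089050) = -8643*(-822709670999/2089050) = 2370226562148119/696350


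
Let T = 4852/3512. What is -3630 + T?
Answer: -3185927/878 ≈ -3628.6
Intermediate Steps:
T = 1213/878 (T = 4852*(1/3512) = 1213/878 ≈ 1.3815)
-3630 + T = -3630 + 1213/878 = -3185927/878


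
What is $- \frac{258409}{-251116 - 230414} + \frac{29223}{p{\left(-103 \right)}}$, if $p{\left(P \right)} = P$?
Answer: $- \frac{14045135063}{49597590} \approx -283.18$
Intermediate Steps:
$- \frac{258409}{-251116 - 230414} + \frac{29223}{p{\left(-103 \right)}} = - \frac{258409}{-251116 - 230414} + \frac{29223}{-103} = - \frac{258409}{-481530} + 29223 \left(- \frac{1}{103}\right) = \left(-258409\right) \left(- \frac{1}{481530}\right) - \frac{29223}{103} = \frac{258409}{481530} - \frac{29223}{103} = - \frac{14045135063}{49597590}$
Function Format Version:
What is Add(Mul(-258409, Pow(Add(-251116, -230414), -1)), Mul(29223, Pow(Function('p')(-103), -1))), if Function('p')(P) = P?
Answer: Rational(-14045135063, 49597590) ≈ -283.18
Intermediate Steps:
Add(Mul(-258409, Pow(Add(-251116, -230414), -1)), Mul(29223, Pow(Function('p')(-103), -1))) = Add(Mul(-258409, Pow(Add(-251116, -230414), -1)), Mul(29223, Pow(-103, -1))) = Add(Mul(-258409, Pow(-481530, -1)), Mul(29223, Rational(-1, 103))) = Add(Mul(-258409, Rational(-1, 481530)), Rational(-29223, 103)) = Add(Rational(258409, 481530), Rational(-29223, 103)) = Rational(-14045135063, 49597590)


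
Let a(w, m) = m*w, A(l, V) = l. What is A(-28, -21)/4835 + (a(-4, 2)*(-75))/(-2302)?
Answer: -1482728/5565085 ≈ -0.26643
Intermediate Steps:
A(-28, -21)/4835 + (a(-4, 2)*(-75))/(-2302) = -28/4835 + ((2*(-4))*(-75))/(-2302) = -28*1/4835 - 8*(-75)*(-1/2302) = -28/4835 + 600*(-1/2302) = -28/4835 - 300/1151 = -1482728/5565085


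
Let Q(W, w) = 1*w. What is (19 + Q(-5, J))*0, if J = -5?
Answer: 0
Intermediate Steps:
Q(W, w) = w
(19 + Q(-5, J))*0 = (19 - 5)*0 = 14*0 = 0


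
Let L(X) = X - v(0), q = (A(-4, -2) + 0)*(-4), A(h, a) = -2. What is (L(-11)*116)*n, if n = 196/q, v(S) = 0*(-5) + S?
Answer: -31262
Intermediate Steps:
v(S) = S (v(S) = 0 + S = S)
q = 8 (q = (-2 + 0)*(-4) = -2*(-4) = 8)
n = 49/2 (n = 196/8 = 196*(⅛) = 49/2 ≈ 24.500)
L(X) = X (L(X) = X - 1*0 = X + 0 = X)
(L(-11)*116)*n = -11*116*(49/2) = -1276*49/2 = -31262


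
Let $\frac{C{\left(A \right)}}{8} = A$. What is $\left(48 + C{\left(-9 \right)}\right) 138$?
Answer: $-3312$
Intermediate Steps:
$C{\left(A \right)} = 8 A$
$\left(48 + C{\left(-9 \right)}\right) 138 = \left(48 + 8 \left(-9\right)\right) 138 = \left(48 - 72\right) 138 = \left(-24\right) 138 = -3312$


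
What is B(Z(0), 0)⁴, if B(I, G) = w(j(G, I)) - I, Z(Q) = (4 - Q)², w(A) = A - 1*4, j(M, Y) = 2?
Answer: 104976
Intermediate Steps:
w(A) = -4 + A (w(A) = A - 4 = -4 + A)
B(I, G) = -2 - I (B(I, G) = (-4 + 2) - I = -2 - I)
B(Z(0), 0)⁴ = (-2 - (-4 + 0)²)⁴ = (-2 - 1*(-4)²)⁴ = (-2 - 1*16)⁴ = (-2 - 16)⁴ = (-18)⁴ = 104976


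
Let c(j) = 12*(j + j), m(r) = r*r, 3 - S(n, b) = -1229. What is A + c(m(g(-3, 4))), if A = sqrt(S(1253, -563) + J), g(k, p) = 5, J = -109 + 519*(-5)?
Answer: 600 + 8*I*sqrt(23) ≈ 600.0 + 38.367*I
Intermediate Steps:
J = -2704 (J = -109 - 2595 = -2704)
S(n, b) = 1232 (S(n, b) = 3 - 1*(-1229) = 3 + 1229 = 1232)
m(r) = r**2
c(j) = 24*j (c(j) = 12*(2*j) = 24*j)
A = 8*I*sqrt(23) (A = sqrt(1232 - 2704) = sqrt(-1472) = 8*I*sqrt(23) ≈ 38.367*I)
A + c(m(g(-3, 4))) = 8*I*sqrt(23) + 24*5**2 = 8*I*sqrt(23) + 24*25 = 8*I*sqrt(23) + 600 = 600 + 8*I*sqrt(23)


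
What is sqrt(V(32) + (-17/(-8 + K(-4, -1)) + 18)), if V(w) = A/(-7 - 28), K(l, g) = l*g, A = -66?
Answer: sqrt(118265)/70 ≈ 4.9128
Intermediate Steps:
K(l, g) = g*l
V(w) = 66/35 (V(w) = -66/(-7 - 28) = -66/(-35) = -66*(-1/35) = 66/35)
sqrt(V(32) + (-17/(-8 + K(-4, -1)) + 18)) = sqrt(66/35 + (-17/(-8 - 1*(-4)) + 18)) = sqrt(66/35 + (-17/(-8 + 4) + 18)) = sqrt(66/35 + (-17/(-4) + 18)) = sqrt(66/35 + (-17*(-1/4) + 18)) = sqrt(66/35 + (17/4 + 18)) = sqrt(66/35 + 89/4) = sqrt(3379/140) = sqrt(118265)/70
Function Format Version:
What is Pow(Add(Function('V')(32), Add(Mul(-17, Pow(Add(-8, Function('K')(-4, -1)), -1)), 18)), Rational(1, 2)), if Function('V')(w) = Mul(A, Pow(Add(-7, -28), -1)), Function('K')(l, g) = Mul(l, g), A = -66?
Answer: Mul(Rational(1, 70), Pow(118265, Rational(1, 2))) ≈ 4.9128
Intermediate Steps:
Function('K')(l, g) = Mul(g, l)
Function('V')(w) = Rational(66, 35) (Function('V')(w) = Mul(-66, Pow(Add(-7, -28), -1)) = Mul(-66, Pow(-35, -1)) = Mul(-66, Rational(-1, 35)) = Rational(66, 35))
Pow(Add(Function('V')(32), Add(Mul(-17, Pow(Add(-8, Function('K')(-4, -1)), -1)), 18)), Rational(1, 2)) = Pow(Add(Rational(66, 35), Add(Mul(-17, Pow(Add(-8, Mul(-1, -4)), -1)), 18)), Rational(1, 2)) = Pow(Add(Rational(66, 35), Add(Mul(-17, Pow(Add(-8, 4), -1)), 18)), Rational(1, 2)) = Pow(Add(Rational(66, 35), Add(Mul(-17, Pow(-4, -1)), 18)), Rational(1, 2)) = Pow(Add(Rational(66, 35), Add(Mul(-17, Rational(-1, 4)), 18)), Rational(1, 2)) = Pow(Add(Rational(66, 35), Add(Rational(17, 4), 18)), Rational(1, 2)) = Pow(Add(Rational(66, 35), Rational(89, 4)), Rational(1, 2)) = Pow(Rational(3379, 140), Rational(1, 2)) = Mul(Rational(1, 70), Pow(118265, Rational(1, 2)))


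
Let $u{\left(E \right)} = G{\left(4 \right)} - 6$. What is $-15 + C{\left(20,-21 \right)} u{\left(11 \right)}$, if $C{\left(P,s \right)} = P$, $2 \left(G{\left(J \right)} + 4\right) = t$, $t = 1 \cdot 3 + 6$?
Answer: $-125$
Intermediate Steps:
$t = 9$ ($t = 3 + 6 = 9$)
$G{\left(J \right)} = \frac{1}{2}$ ($G{\left(J \right)} = -4 + \frac{1}{2} \cdot 9 = -4 + \frac{9}{2} = \frac{1}{2}$)
$u{\left(E \right)} = - \frac{11}{2}$ ($u{\left(E \right)} = \frac{1}{2} - 6 = - \frac{11}{2}$)
$-15 + C{\left(20,-21 \right)} u{\left(11 \right)} = -15 + 20 \left(- \frac{11}{2}\right) = -15 - 110 = -125$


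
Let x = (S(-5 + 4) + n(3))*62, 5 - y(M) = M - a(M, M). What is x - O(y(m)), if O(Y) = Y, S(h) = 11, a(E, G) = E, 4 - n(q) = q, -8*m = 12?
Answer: 739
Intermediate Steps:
m = -3/2 (m = -1/8*12 = -3/2 ≈ -1.5000)
n(q) = 4 - q
y(M) = 5 (y(M) = 5 - (M - M) = 5 - 1*0 = 5 + 0 = 5)
x = 744 (x = (11 + (4 - 1*3))*62 = (11 + (4 - 3))*62 = (11 + 1)*62 = 12*62 = 744)
x - O(y(m)) = 744 - 1*5 = 744 - 5 = 739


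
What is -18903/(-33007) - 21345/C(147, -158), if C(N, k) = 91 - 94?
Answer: 234863708/33007 ≈ 7115.6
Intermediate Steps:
C(N, k) = -3
-18903/(-33007) - 21345/C(147, -158) = -18903/(-33007) - 21345/(-3) = -18903*(-1/33007) - 21345*(-⅓) = 18903/33007 + 7115 = 234863708/33007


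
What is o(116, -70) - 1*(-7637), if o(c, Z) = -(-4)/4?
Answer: 7638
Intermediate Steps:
o(c, Z) = 1 (o(c, Z) = -(-4)/4 = -2*(-½) = 1)
o(116, -70) - 1*(-7637) = 1 - 1*(-7637) = 1 + 7637 = 7638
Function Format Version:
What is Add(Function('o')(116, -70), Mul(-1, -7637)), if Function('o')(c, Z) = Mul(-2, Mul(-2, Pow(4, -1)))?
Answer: 7638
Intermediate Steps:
Function('o')(c, Z) = 1 (Function('o')(c, Z) = Mul(-2, Mul(-2, Rational(1, 4))) = Mul(-2, Rational(-1, 2)) = 1)
Add(Function('o')(116, -70), Mul(-1, -7637)) = Add(1, Mul(-1, -7637)) = Add(1, 7637) = 7638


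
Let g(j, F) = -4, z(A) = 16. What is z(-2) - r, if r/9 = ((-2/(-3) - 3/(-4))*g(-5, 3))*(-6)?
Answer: -290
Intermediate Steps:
r = 306 (r = 9*(((-2/(-3) - 3/(-4))*(-4))*(-6)) = 9*(((-2*(-⅓) - 3*(-¼))*(-4))*(-6)) = 9*(((⅔ + ¾)*(-4))*(-6)) = 9*(((17/12)*(-4))*(-6)) = 9*(-17/3*(-6)) = 9*34 = 306)
z(-2) - r = 16 - 1*306 = 16 - 306 = -290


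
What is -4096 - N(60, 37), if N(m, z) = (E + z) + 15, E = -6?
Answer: -4142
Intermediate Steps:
N(m, z) = 9 + z (N(m, z) = (-6 + z) + 15 = 9 + z)
-4096 - N(60, 37) = -4096 - (9 + 37) = -4096 - 1*46 = -4096 - 46 = -4142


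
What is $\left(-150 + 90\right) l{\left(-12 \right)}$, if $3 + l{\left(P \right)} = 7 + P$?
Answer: $480$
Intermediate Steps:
$l{\left(P \right)} = 4 + P$ ($l{\left(P \right)} = -3 + \left(7 + P\right) = 4 + P$)
$\left(-150 + 90\right) l{\left(-12 \right)} = \left(-150 + 90\right) \left(4 - 12\right) = \left(-60\right) \left(-8\right) = 480$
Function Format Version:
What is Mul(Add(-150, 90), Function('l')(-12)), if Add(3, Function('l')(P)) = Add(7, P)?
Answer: 480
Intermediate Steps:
Function('l')(P) = Add(4, P) (Function('l')(P) = Add(-3, Add(7, P)) = Add(4, P))
Mul(Add(-150, 90), Function('l')(-12)) = Mul(Add(-150, 90), Add(4, -12)) = Mul(-60, -8) = 480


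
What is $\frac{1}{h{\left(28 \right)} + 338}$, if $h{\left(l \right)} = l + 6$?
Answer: $\frac{1}{372} \approx 0.0026882$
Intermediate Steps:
$h{\left(l \right)} = 6 + l$
$\frac{1}{h{\left(28 \right)} + 338} = \frac{1}{\left(6 + 28\right) + 338} = \frac{1}{34 + 338} = \frac{1}{372}$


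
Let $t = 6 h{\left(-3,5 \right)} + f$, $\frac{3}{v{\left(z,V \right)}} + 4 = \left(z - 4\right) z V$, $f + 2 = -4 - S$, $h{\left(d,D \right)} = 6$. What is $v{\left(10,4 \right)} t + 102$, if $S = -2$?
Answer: $\frac{6042}{59} \approx 102.41$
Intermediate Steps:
$f = -4$ ($f = -2 - 2 = -4$)
$v{\left(z,V \right)} = \frac{3}{-4 + V z \left(-4 + z\right)}$ ($v{\left(z,V \right)} = \frac{3}{-4 + \left(z - 4\right) z V} = \frac{3}{-4 + \left(-4 + z\right) z V} = \frac{3}{-4 + z \left(-4 + z\right) V} = \frac{3}{-4 + V z \left(-4 + z\right)}$)
$t = 32$ ($t = 6 \cdot 6 - 4 = 36 - 4 = 32$)
$v{\left(10,4 \right)} t + 102 = \frac{3}{-4 + 4 \cdot 10^{2} - 16 \cdot 10} \cdot 32 + 102 = \frac{3}{-4 + 4 \cdot 100 - 160} \cdot 32 + 102 = \frac{3}{-4 + 400 - 160} \cdot 32 + 102 = \frac{3}{236} \cdot 32 + 102 = \frac{24}{59} + 102 = \frac{6042}{59}$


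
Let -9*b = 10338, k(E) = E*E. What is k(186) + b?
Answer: 100342/3 ≈ 33447.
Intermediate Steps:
k(E) = E²
b = -3446/3 (b = -⅑*10338 = -3446/3 ≈ -1148.7)
k(186) + b = 186² - 3446/3 = 34596 - 3446/3 = 100342/3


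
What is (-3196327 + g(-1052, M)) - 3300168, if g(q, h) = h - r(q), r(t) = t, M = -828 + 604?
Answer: -6495667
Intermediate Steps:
M = -224
g(q, h) = h - q
(-3196327 + g(-1052, M)) - 3300168 = (-3196327 + (-224 - 1*(-1052))) - 3300168 = (-3196327 + (-224 + 1052)) - 3300168 = (-3196327 + 828) - 3300168 = -3195499 - 3300168 = -6495667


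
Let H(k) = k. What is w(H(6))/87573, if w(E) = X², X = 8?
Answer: 64/87573 ≈ 0.00073082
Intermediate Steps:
w(E) = 64 (w(E) = 8² = 64)
w(H(6))/87573 = 64/87573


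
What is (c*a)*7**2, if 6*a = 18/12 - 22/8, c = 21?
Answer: -1715/8 ≈ -214.38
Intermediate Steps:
a = -5/24 (a = (18/12 - 22/8)/6 = (18*(1/12) - 22*1/8)/6 = (3/2 - 11/4)/6 = (1/6)*(-5/4) = -5/24 ≈ -0.20833)
(c*a)*7**2 = (21*(-5/24))*7**2 = -35/8*49 = -1715/8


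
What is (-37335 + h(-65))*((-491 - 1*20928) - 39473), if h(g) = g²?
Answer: 2016134120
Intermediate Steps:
(-37335 + h(-65))*((-491 - 1*20928) - 39473) = (-37335 + (-65)²)*((-491 - 1*20928) - 39473) = (-37335 + 4225)*((-491 - 20928) - 39473) = -33110*(-21419 - 39473) = -33110*(-60892) = 2016134120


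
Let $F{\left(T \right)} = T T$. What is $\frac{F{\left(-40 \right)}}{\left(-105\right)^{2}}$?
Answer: $\frac{64}{441} \approx 0.14512$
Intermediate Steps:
$F{\left(T \right)} = T^{2}$
$\frac{F{\left(-40 \right)}}{\left(-105\right)^{2}} = \frac{\left(-40\right)^{2}}{\left(-105\right)^{2}} = \frac{1600}{11025} = 1600 \cdot \frac{1}{11025} = \frac{64}{441}$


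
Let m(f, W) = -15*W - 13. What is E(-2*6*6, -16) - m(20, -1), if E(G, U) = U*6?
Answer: -98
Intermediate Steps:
m(f, W) = -13 - 15*W
E(G, U) = 6*U
E(-2*6*6, -16) - m(20, -1) = 6*(-16) - (-13 - 15*(-1)) = -96 - (-13 + 15) = -96 - 1*2 = -96 - 2 = -98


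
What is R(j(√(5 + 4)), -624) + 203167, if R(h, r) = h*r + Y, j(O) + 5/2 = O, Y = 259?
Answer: 203114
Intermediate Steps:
j(O) = -5/2 + O
R(h, r) = 259 + h*r (R(h, r) = h*r + 259 = 259 + h*r)
R(j(√(5 + 4)), -624) + 203167 = (259 + (-5/2 + √(5 + 4))*(-624)) + 203167 = (259 + (-5/2 + √9)*(-624)) + 203167 = (259 + (-5/2 + 3)*(-624)) + 203167 = (259 + (½)*(-624)) + 203167 = (259 - 312) + 203167 = -53 + 203167 = 203114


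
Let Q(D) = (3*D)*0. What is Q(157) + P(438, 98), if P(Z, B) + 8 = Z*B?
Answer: 42916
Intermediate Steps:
Q(D) = 0
P(Z, B) = -8 + B*Z (P(Z, B) = -8 + Z*B = -8 + B*Z)
Q(157) + P(438, 98) = 0 + (-8 + 98*438) = 0 + (-8 + 42924) = 0 + 42916 = 42916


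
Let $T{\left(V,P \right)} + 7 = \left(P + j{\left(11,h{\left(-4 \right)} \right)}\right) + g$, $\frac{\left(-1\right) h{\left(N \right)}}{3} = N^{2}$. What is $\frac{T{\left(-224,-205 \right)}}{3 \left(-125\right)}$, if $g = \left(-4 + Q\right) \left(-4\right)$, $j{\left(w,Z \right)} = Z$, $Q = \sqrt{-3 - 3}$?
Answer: $\frac{244}{375} + \frac{4 i \sqrt{6}}{375} \approx 0.65067 + 0.026128 i$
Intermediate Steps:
$h{\left(N \right)} = - 3 N^{2}$
$Q = i \sqrt{6}$ ($Q = \sqrt{-6} = i \sqrt{6} \approx 2.4495 i$)
$g = 16 - 4 i \sqrt{6}$ ($g = \left(-4 + i \sqrt{6}\right) \left(-4\right) = 16 - 4 i \sqrt{6} \approx 16.0 - 9.798 i$)
$T{\left(V,P \right)} = -39 + P - 4 i \sqrt{6}$ ($T{\left(V,P \right)} = -7 + \left(\left(P - 3 \left(-4\right)^{2}\right) + \left(16 - 4 i \sqrt{6}\right)\right) = -7 + \left(\left(P - 48\right) + \left(16 - 4 i \sqrt{6}\right)\right) = -7 + \left(\left(-48 + P\right) + \left(16 - 4 i \sqrt{6}\right)\right) = -7 - \left(32 - P + 4 i \sqrt{6}\right) = -39 + P - 4 i \sqrt{6}$)
$\frac{T{\left(-224,-205 \right)}}{3 \left(-125\right)} = \frac{-39 - 205 - 4 i \sqrt{6}}{3 \left(-125\right)} = \frac{-244 - 4 i \sqrt{6}}{-375} = \left(-244 - 4 i \sqrt{6}\right) \left(- \frac{1}{375}\right) = \frac{244}{375} + \frac{4 i \sqrt{6}}{375}$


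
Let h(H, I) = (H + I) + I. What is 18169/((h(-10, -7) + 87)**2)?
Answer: 18169/3969 ≈ 4.5777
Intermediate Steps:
h(H, I) = H + 2*I
18169/((h(-10, -7) + 87)**2) = 18169/(((-10 + 2*(-7)) + 87)**2) = 18169/(((-10 - 14) + 87)**2) = 18169/((-24 + 87)**2) = 18169/(63**2) = 18169/3969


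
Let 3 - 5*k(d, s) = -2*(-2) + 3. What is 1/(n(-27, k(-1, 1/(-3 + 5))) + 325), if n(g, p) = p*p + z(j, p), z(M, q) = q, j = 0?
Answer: 25/8121 ≈ 0.0030784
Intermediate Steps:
k(d, s) = -⅘ (k(d, s) = ⅗ - (-2*(-2) + 3)/5 = ⅗ - (4 + 3)/5 = ⅗ - ⅕*7 = ⅗ - 7/5 = -⅘)
n(g, p) = p + p² (n(g, p) = p*p + p = p² + p = p + p²)
1/(n(-27, k(-1, 1/(-3 + 5))) + 325) = 1/(-4*(1 - ⅘)/5 + 325) = 1/(-⅘*⅕ + 325) = 1/(-4/25 + 325) = 1/(8121/25) = 25/8121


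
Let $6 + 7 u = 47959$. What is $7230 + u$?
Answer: $\frac{98563}{7} \approx 14080.0$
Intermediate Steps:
$u = \frac{47953}{7}$ ($u = - \frac{6}{7} + \frac{1}{7} \cdot 47959 = - \frac{6}{7} + \frac{47959}{7} = \frac{47953}{7} \approx 6850.4$)
$7230 + u = 7230 + \frac{47953}{7} = \frac{98563}{7}$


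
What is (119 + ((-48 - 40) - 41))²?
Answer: 100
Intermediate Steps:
(119 + ((-48 - 40) - 41))² = (119 + (-88 - 41))² = (119 - 129)² = (-10)² = 100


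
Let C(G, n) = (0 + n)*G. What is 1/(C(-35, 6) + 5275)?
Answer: 1/5065 ≈ 0.00019743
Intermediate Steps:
C(G, n) = G*n (C(G, n) = n*G = G*n)
1/(C(-35, 6) + 5275) = 1/(-35*6 + 5275) = 1/(-210 + 5275) = 1/5065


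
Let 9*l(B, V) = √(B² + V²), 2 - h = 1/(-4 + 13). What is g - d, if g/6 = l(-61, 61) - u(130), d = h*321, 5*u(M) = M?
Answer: -2287/3 + 122*√2/3 ≈ -704.82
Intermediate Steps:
u(M) = M/5
h = 17/9 (h = 2 - 1/(-4 + 13) = 2 - 1/9 = 2 - 1*⅑ = 2 - ⅑ = 17/9 ≈ 1.8889)
l(B, V) = √(B² + V²)/9
d = 1819/3 (d = (17/9)*321 = 1819/3 ≈ 606.33)
g = -156 + 122*√2/3 (g = 6*(√((-61)² + 61²)/9 - 130/5) = 6*(√(3721 + 3721)/9 - 1*26) = 6*(√7442/9 - 26) = 6*((61*√2)/9 - 26) = 6*(61*√2/9 - 26) = 6*(-26 + 61*√2/9) = -156 + 122*√2/3 ≈ -98.489)
g - d = (-156 + 122*√2/3) - 1*1819/3 = (-156 + 122*√2/3) - 1819/3 = -2287/3 + 122*√2/3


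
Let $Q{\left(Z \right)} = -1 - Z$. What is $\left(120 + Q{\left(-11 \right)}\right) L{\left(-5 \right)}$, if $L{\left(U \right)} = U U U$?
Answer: $-16250$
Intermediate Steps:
$L{\left(U \right)} = U^{3}$ ($L{\left(U \right)} = U^{2} U = U^{3}$)
$\left(120 + Q{\left(-11 \right)}\right) L{\left(-5 \right)} = \left(120 - -10\right) \left(-5\right)^{3} = \left(120 + \left(-1 + 11\right)\right) \left(-125\right) = \left(120 + 10\right) \left(-125\right) = 130 \left(-125\right) = -16250$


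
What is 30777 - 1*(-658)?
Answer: 31435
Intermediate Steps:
30777 - 1*(-658) = 30777 + 658 = 31435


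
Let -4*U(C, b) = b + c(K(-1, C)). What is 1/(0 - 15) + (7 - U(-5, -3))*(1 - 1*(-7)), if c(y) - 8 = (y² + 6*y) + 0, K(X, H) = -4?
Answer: 749/15 ≈ 49.933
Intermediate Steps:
c(y) = 8 + y² + 6*y (c(y) = 8 + ((y² + 6*y) + 0) = 8 + (y² + 6*y) = 8 + y² + 6*y)
U(C, b) = -b/4 (U(C, b) = -(b + (8 + (-4)² + 6*(-4)))/4 = -(b + (8 + 16 - 24))/4 = -(b + 0)/4 = -b/4)
1/(0 - 15) + (7 - U(-5, -3))*(1 - 1*(-7)) = 1/(0 - 15) + (7 - (-1)*(-3)/4)*(1 - 1*(-7)) = 1/(-15) + (7 - 1*¾)*(1 + 7) = -1/15 + (7 - ¾)*8 = -1/15 + (25/4)*8 = -1/15 + 50 = 749/15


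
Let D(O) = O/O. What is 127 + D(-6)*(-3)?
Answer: 124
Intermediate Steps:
D(O) = 1
127 + D(-6)*(-3) = 127 + 1*(-3) = 127 - 3 = 124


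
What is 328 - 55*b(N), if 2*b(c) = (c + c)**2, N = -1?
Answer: 218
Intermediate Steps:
b(c) = 2*c**2 (b(c) = (c + c)**2/2 = (2*c)**2/2 = (4*c**2)/2 = 2*c**2)
328 - 55*b(N) = 328 - 110*(-1)**2 = 328 - 110 = 218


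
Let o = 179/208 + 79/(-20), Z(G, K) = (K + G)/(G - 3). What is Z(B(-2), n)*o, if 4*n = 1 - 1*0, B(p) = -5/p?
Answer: 35343/2080 ≈ 16.992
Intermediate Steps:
n = 1/4 (n = (1 - 1*0)/4 = (1 + 0)/4 = (1/4)*1 = 1/4 ≈ 0.25000)
Z(G, K) = (G + K)/(-3 + G)
o = -3213/1040 (o = 179*(1/208) + 79*(-1/20) = 179/208 - 79/20 = -3213/1040 ≈ -3.0894)
Z(B(-2), n)*o = ((-5/(-2) + 1/4)/(-3 - 5/(-2)))*(-3213/1040) = ((-5*(-1/2) + 1/4)/(-3 - 5*(-1/2)))*(-3213/1040) = ((5/2 + 1/4)/(-3 + 5/2))*(-3213/1040) = ((11/4)/(-1/2))*(-3213/1040) = -2*11/4*(-3213/1040) = -11/2*(-3213/1040) = 35343/2080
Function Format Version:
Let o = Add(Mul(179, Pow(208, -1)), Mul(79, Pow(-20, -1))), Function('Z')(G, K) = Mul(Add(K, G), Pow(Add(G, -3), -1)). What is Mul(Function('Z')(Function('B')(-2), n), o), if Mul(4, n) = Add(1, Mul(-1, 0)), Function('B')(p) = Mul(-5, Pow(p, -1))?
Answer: Rational(35343, 2080) ≈ 16.992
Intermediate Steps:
n = Rational(1, 4) (n = Mul(Rational(1, 4), Add(1, Mul(-1, 0))) = Mul(Rational(1, 4), Add(1, 0)) = Mul(Rational(1, 4), 1) = Rational(1, 4) ≈ 0.25000)
Function('Z')(G, K) = Mul(Pow(Add(-3, G), -1), Add(G, K)) (Function('Z')(G, K) = Mul(Add(G, K), Pow(Add(-3, G), -1)) = Mul(Pow(Add(-3, G), -1), Add(G, K)))
o = Rational(-3213, 1040) (o = Add(Mul(179, Rational(1, 208)), Mul(79, Rational(-1, 20))) = Add(Rational(179, 208), Rational(-79, 20)) = Rational(-3213, 1040) ≈ -3.0894)
Mul(Function('Z')(Function('B')(-2), n), o) = Mul(Mul(Pow(Add(-3, Mul(-5, Pow(-2, -1))), -1), Add(Mul(-5, Pow(-2, -1)), Rational(1, 4))), Rational(-3213, 1040)) = Mul(Mul(Pow(Add(-3, Mul(-5, Rational(-1, 2))), -1), Add(Mul(-5, Rational(-1, 2)), Rational(1, 4))), Rational(-3213, 1040)) = Mul(Mul(Pow(Add(-3, Rational(5, 2)), -1), Add(Rational(5, 2), Rational(1, 4))), Rational(-3213, 1040)) = Mul(Mul(Pow(Rational(-1, 2), -1), Rational(11, 4)), Rational(-3213, 1040)) = Mul(Mul(-2, Rational(11, 4)), Rational(-3213, 1040)) = Mul(Rational(-11, 2), Rational(-3213, 1040)) = Rational(35343, 2080)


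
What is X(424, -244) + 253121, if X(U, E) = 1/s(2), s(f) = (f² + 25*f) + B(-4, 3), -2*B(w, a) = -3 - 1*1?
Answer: 14174777/56 ≈ 2.5312e+5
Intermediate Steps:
B(w, a) = 2 (B(w, a) = -(-3 - 1*1)/2 = -(-3 - 1)/2 = -½*(-4) = 2)
s(f) = 2 + f² + 25*f (s(f) = (f² + 25*f) + 2 = 2 + f² + 25*f)
X(U, E) = 1/56 (X(U, E) = 1/(2 + 2² + 25*2) = 1/(2 + 4 + 50) = 1/56)
X(424, -244) + 253121 = 1/56 + 253121 = 14174777/56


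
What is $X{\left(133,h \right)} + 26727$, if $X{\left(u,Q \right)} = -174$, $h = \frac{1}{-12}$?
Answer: $26553$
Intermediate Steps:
$h = - \frac{1}{12} \approx -0.083333$
$X{\left(133,h \right)} + 26727 = -174 + 26727 = 26553$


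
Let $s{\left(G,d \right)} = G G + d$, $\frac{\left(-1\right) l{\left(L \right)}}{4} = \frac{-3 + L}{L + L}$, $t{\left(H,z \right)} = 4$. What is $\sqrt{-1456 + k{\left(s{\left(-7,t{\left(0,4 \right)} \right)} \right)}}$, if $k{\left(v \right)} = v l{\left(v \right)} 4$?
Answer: $8 i \sqrt{29} \approx 43.081 i$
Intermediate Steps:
$l{\left(L \right)} = - \frac{2 \left(-3 + L\right)}{L}$ ($l{\left(L \right)} = - 4 \frac{-3 + L}{L + L} = - 4 \frac{-3 + L}{2 L} = - \frac{2 \left(-3 + L\right)}{L}$)
$s{\left(G,d \right)} = d + G^{2}$ ($s{\left(G,d \right)} = G^{2} + d = d + G^{2}$)
$k{\left(v \right)} = 4 v \left(-2 + \frac{6}{v}\right)$ ($k{\left(v \right)} = v \left(-2 + \frac{6}{v}\right) 4 = 4 v \left(-2 + \frac{6}{v}\right)$)
$\sqrt{-1456 + k{\left(s{\left(-7,t{\left(0,4 \right)} \right)} \right)}} = \sqrt{-1456 + \left(24 - 8 \left(4 + \left(-7\right)^{2}\right)\right)} = \sqrt{-1456 + \left(24 - 8 \left(4 + 49\right)\right)} = \sqrt{-1456 + \left(24 - 424\right)} = \sqrt{-1456 - 400} = \sqrt{-1856} = 8 i \sqrt{29}$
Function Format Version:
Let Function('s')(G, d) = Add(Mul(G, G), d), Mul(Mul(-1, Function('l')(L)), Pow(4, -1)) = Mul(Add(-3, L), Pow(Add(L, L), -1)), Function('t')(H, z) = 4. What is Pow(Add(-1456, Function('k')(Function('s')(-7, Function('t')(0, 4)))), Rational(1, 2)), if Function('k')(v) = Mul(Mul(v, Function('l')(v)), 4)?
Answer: Mul(8, I, Pow(29, Rational(1, 2))) ≈ Mul(43.081, I)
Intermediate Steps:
Function('l')(L) = Mul(-2, Pow(L, -1), Add(-3, L)) (Function('l')(L) = Mul(-4, Mul(Add(-3, L), Pow(Add(L, L), -1))) = Mul(-4, Mul(Add(-3, L), Pow(Mul(2, L), -1))) = Mul(-4, Mul(Add(-3, L), Mul(Rational(1, 2), Pow(L, -1)))) = Mul(-4, Mul(Rational(1, 2), Pow(L, -1), Add(-3, L))) = Mul(-2, Pow(L, -1), Add(-3, L)))
Function('s')(G, d) = Add(d, Pow(G, 2)) (Function('s')(G, d) = Add(Pow(G, 2), d) = Add(d, Pow(G, 2)))
Function('k')(v) = Mul(4, v, Add(-2, Mul(6, Pow(v, -1)))) (Function('k')(v) = Mul(Mul(v, Add(-2, Mul(6, Pow(v, -1)))), 4) = Mul(4, v, Add(-2, Mul(6, Pow(v, -1)))))
Pow(Add(-1456, Function('k')(Function('s')(-7, Function('t')(0, 4)))), Rational(1, 2)) = Pow(Add(-1456, Add(24, Mul(-8, Add(4, Pow(-7, 2))))), Rational(1, 2)) = Pow(Add(-1456, Add(24, Mul(-8, Add(4, 49)))), Rational(1, 2)) = Pow(Add(-1456, Add(24, Mul(-8, 53))), Rational(1, 2)) = Pow(Add(-1456, Add(24, -424)), Rational(1, 2)) = Pow(Add(-1456, -400), Rational(1, 2)) = Pow(-1856, Rational(1, 2)) = Mul(8, I, Pow(29, Rational(1, 2)))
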